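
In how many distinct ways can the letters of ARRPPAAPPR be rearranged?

Letters (A:3, P:4, R:3). Total letters: 10.
Permutations = 10!/(4! x 3! x 3!).

Final answer: 4200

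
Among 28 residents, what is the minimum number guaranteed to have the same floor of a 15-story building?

There are 15 possible values for floor of a 15-story building. With 28 residents and 15 categories, by pigeonhole: ceiling(28/15).

Final answer: 2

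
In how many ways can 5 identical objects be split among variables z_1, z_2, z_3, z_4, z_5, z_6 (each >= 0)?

Stars and bars with 5 stars and 5 bars:
C(5+6-1, 6-1) = C(10,5).

Final answer: C(10,5) = 252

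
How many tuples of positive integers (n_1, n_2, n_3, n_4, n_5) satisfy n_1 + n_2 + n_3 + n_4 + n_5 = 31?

Substitute n'_i = n_i - 1 (so n'_i >= 0). Then sum n'_i = 31 - 5 = 26.
Stars and bars: C(26+5-1, 5-1) = C(30,4).

Final answer: C(30,4) = 27405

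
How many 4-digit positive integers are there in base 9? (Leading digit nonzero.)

These are the integers in [9^3, 9^4), so the count is 9^4 - 9^3 = 8 x 9^3.

Final answer: 5832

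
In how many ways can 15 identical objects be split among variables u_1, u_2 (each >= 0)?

Stars and bars with 15 stars and 1 bars:
C(15+2-1, 2-1) = C(16,1).

Final answer: C(16,1) = 16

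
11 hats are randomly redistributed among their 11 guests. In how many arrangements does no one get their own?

Use the recurrence D(n) = (n-1)(D(n-1) + D(n-2)) with D(0)=1, D(1)=0.
D(2) = 1 x (0 + 1) = 1
D(3) = 2 x (1 + 0) = 2
D(4) = 3 x (2 + 1) = 9
D(5) = 4 x (9 + 2) = 44
D(6) = 5 x (44 + 9) = 265
D(7) = 6 x (265 + 44) = 1854
D(8) = 7 x (1854 + 265) = 14833
D(9) = 8 x (14833 + 1854) = 133496
D(10) = 9 x (133496 + 14833) = 1334961
D(11) = 10 x (D(10) + D(9)) = 10 x (1334961 + 133496)

Final answer: D(11) = 14684570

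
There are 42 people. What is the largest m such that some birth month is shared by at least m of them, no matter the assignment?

There are 12 possible values for birth month. With 42 people and 12 categories, by pigeonhole: ceiling(42/12).

Final answer: 4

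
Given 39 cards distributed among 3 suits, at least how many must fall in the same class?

By pigeonhole with 39 objects and 3 categories: ceiling(39/3).

Final answer: 13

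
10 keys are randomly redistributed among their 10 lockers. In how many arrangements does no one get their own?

Derangements satisfy D(n) = (n-1)(D(n-1) + D(n-2)), starting from D(0)=1, D(1)=0.
D(2) = 1 x (0 + 1) = 1
D(3) = 2 x (1 + 0) = 2
D(4) = 3 x (2 + 1) = 9
D(5) = 4 x (9 + 2) = 44
D(6) = 5 x (44 + 9) = 265
D(7) = 6 x (265 + 44) = 1854
D(8) = 7 x (1854 + 265) = 14833
D(9) = 8 x (14833 + 1854) = 133496
D(10) = 9 x (D(9) + D(8)) = 9 x (133496 + 14833)

Final answer: D(10) = 1334961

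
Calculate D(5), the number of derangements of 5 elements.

D(n) = (n-1)(D(n-1) + D(n-2)), D(0)=1, D(1)=0.
D(2) = 1 x (0 + 1) = 1
D(3) = 2 x (1 + 0) = 2
D(4) = 3 x (2 + 1) = 9
D(5) = 4 x (D(4) + D(3)) = 4 x (9 + 2)

Final answer: D(5) = 44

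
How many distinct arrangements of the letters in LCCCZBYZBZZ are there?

Letters (B:2, C:3, L:1, Y:1, Z:4). Total letters: 11.
Permutations = 11!/(4! x 3! x 2!).

Final answer: 138600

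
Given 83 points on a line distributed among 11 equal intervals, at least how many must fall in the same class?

By pigeonhole with 83 objects and 11 categories: ceiling(83/11).

Final answer: 8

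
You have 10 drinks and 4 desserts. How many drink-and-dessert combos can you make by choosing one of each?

By the multiplication principle: 10 x 4.

Final answer: 40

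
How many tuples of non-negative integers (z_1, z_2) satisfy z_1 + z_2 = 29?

Stars and bars with 29 stars and 1 bars:
C(29+2-1, 2-1) = C(30,1).

Final answer: C(30,1) = 30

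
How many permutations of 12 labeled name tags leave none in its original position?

Derangements satisfy D(n) = (n-1)(D(n-1) + D(n-2)), starting from D(0)=1, D(1)=0.
D(2) = 1 x (0 + 1) = 1
D(3) = 2 x (1 + 0) = 2
D(4) = 3 x (2 + 1) = 9
D(5) = 4 x (9 + 2) = 44
D(6) = 5 x (44 + 9) = 265
D(7) = 6 x (265 + 44) = 1854
D(8) = 7 x (1854 + 265) = 14833
D(9) = 8 x (14833 + 1854) = 133496
D(10) = 9 x (133496 + 14833) = 1334961
D(11) = 10 x (1334961 + 133496) = 14684570
D(12) = 11 x (D(11) + D(10)) = 11 x (14684570 + 1334961)

Final answer: D(12) = 176214841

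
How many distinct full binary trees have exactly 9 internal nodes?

This is a standard Catalan-number count: the answer is C_n. Here n = 9.
C_n = C(2n,n)/(n+1), so C_{9} = C(18,9)/10 = 48620/10.

Final answer: C_{9} = 4862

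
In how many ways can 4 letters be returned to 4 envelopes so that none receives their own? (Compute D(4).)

D(n) = (n-1)(D(n-1) + D(n-2)), D(0)=1, D(1)=0.
D(2) = 1 x (0 + 1) = 1
D(3) = 2 x (1 + 0) = 2
D(4) = 3 x (D(3) + D(2)) = 3 x (2 + 1)

Final answer: D(4) = 9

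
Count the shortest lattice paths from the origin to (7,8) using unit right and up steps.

Each path has 7 right steps and 8 up steps in some order (15 steps total).
Choose which 8 of the 15 steps are up: C(15,8).

Final answer: C(15,8) = 6435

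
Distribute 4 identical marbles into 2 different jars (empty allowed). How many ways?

Stars and bars: C(n+k-1, k-1) = C(5,1).

Final answer: C(5,1) = 5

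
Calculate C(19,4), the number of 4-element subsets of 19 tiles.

C(19,4) = 19!/(4! x (19-4)!).

Final answer: C(19,4) = 3876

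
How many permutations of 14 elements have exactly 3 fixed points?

Choose which 3 elements are fixed: C(14,3) = 364.
Derange the remaining 11 using D(j) = (j-1)(D(j-1) + D(j-2)), D(0)=1, D(1)=0: D(2)=1, D(3)=2, D(4)=9, D(5)=44, D(6)=265, D(7)=1854, D(8)=14833, D(9)=133496, D(10)=1334961, D(11)=14684570.
Total: 364 x 14684570.

Final answer: C(14,3) D(11) = 5345183480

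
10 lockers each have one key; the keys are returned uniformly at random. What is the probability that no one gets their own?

D(n) = (n-1)(D(n-1) + D(n-2)), D(0)=1, D(1)=0.
Building up: D(2)=1, D(3)=2, D(4)=9, D(5)=44, D(6)=265, D(7)=1854, D(8)=14833, D(9)=133496, D(10)=1334961.
Total arrangements: 10! = 3628800.
Probability = D(10)/10! = 16481/44800.

Final answer: D(10)/10! = 1334961/3628800 = 0.367879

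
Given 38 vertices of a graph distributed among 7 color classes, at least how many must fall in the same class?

By pigeonhole with 38 objects and 7 categories: ceiling(38/7).

Final answer: 6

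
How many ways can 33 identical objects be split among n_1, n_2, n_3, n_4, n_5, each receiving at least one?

Substitute n'_i = n_i - 1 (so n'_i >= 0). Then sum n'_i = 33 - 5 = 28.
Stars and bars: C(28+5-1, 5-1) = C(32,4).

Final answer: C(32,4) = 35960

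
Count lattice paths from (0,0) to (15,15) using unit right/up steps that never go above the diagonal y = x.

Total monotonic paths to (15,15): C(30,15) = 155117520.
Reflecting each bad path at its first crossing gives a bijection with paths to (14,16): C(30,16) = 145422675.
Valid Dyck paths: 155117520 - 145422675.
(Check: C(30,15) - C(30,16) = C(30,15)/16, the Catalan number C_{15}.)

Final answer: C_{15} = 9694845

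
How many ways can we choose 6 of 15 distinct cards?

C(15,6) = 15!/(6! x 9!).

Final answer: \binom{15}{6} = 5005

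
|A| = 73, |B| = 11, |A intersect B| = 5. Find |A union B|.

|A union B| = |A| + |B| - |A intersect B| = 73 + 11 - 5.

Final answer: 79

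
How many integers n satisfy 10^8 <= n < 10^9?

These are the integers in [10^8, 10^9), so the count is 10^9 - 10^8 = 9 x 10^8.

Final answer: 900000000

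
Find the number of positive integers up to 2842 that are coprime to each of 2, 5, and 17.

|div by 2|=1421, |div by 5|=568, |div by 17|=167.
|div by 2&5|=284, |div by 2&17|=83, |div by 5&17|=33, |div by all|=16.
By inclusion-exclusion, divisible by at least one: 1421+568+167-284-83-33+16 = 1772.
Not divisible by any: 2842 - 1772.

Final answer: 1070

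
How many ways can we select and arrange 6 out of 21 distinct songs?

P(21,6) = 21!/(21-6)! = 21!/15!.

Final answer: P(21,6) = 39070080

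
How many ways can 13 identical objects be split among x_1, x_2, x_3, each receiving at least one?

Substitute x'_i = x_i - 1 (so x'_i >= 0). Then sum x'_i = 13 - 3 = 10.
Stars and bars: C(10+3-1, 3-1) = C(12,2).

Final answer: C(12,2) = 66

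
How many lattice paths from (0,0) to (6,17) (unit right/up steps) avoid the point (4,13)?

Total paths to (6,17): C(23,17) = 100947.
Paths through (4,13): C(17,13) x C(6,4) = 35700.
Avoiding (4,13): 100947 - 35700.

Final answer: 65247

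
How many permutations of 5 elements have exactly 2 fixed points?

Choose which 2 elements are fixed: C(5,2) = 10.
Derange the remaining 3 using D(j) = (j-1)(D(j-1) + D(j-2)), D(0)=1, D(1)=0: D(2)=1, D(3)=2.
Total: 10 x 2.

Final answer: C(5,2) D(3) = 20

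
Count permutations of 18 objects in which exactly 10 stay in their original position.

Choose which 10 elements are fixed: C(18,10) = 43758.
Derange the remaining 8 using D(j) = (j-1)(D(j-1) + D(j-2)), D(0)=1, D(1)=0: D(2)=1, D(3)=2, D(4)=9, D(5)=44, D(6)=265, D(7)=1854, D(8)=14833.
Total: 43758 x 14833.

Final answer: C(18,10) D(8) = 649062414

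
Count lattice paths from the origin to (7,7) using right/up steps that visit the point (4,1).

Paths (0,0)->(4,1): C(5,1) = 5.
Paths (4,1)->(7,7): C(9,6) = 84.
By multiplication principle: 5 x 84.

Final answer: 420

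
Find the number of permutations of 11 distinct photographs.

The number of ways to arrange 11 distinct objects is 11!.

Final answer: 11! = 39916800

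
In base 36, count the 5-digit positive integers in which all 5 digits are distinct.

First digit: 35 (nonzero). Second: 35 (not first). Third: 34, etc.
Total: 35 x 35 x 34 x 33 x 32.

Final answer: 43982400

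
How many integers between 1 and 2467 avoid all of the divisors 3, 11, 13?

|div by 3|=822, |div by 11|=224, |div by 13|=189.
|div by 3&11|=74, |div by 3&13|=63, |div by 11&13|=17, |div by all|=5.
By inclusion-exclusion, divisible by at least one: 822+224+189-74-63-17+5 = 1086.
Not divisible by any: 2467 - 1086.

Final answer: 1381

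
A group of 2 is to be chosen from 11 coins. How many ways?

C(11,2) = 11!/(2! x (11-2)!).

Final answer: C(11,2) = 55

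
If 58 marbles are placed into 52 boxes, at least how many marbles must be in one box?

By the pigeonhole principle: ceiling(58/52).

Final answer: 2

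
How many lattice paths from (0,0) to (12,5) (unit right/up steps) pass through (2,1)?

Paths (0,0)->(2,1): C(3,1) = 3.
Paths (2,1)->(12,5): C(14,4) = 1001.
By multiplication principle: 3 x 1001.

Final answer: 3003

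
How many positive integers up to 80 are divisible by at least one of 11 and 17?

Multiples of 11: 7. Multiples of 17: 4. Of both (lcm=187): 0.
By inclusion-exclusion: 7 + 4 - 0.

Final answer: 11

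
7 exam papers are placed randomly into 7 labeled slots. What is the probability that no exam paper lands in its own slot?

D(n) = (n-1)(D(n-1) + D(n-2)), D(0)=1, D(1)=0.
Building up: D(2)=1, D(3)=2, D(4)=9, D(5)=44, D(6)=265, D(7)=1854.
Total arrangements: 7! = 5040.
Probability = D(7)/7! = 103/280.

Final answer: D(7)/7! = 1854/5040 = 0.367857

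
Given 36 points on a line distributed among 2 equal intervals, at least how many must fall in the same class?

By pigeonhole with 36 objects and 2 categories: ceiling(36/2).

Final answer: 18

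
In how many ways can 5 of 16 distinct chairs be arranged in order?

P(16,5) = 16!/(16-5)! = 16!/11!.

Final answer: P(16,5) = 524160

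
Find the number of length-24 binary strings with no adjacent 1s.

Let a(n) count valid strings. If the last bit is 0 the prefix is any valid string of length n-1; if it is 1 the string must end in 01 with a valid prefix of length n-2. So a(n) = a(n-1) + a(n-2), a(1)=2, a(2)=3.
Building up term by term: a(1)=2, a(2)=3, a(3)=5, a(4)=8, a(5)=13, a(6)=21, a(7)=34, a(8)=55, a(9)=89, a(10)=144, a(11)=233, a(12)=377, a(13)=610, a(14)=987, a(15)=1597, a(16)=2584, a(17)=4181, a(18)=6765, a(19)=10946, a(20)=17711, a(21)=28657, a(22)=46368, a(23)=75025, a(24)=121393.

Final answer: 121393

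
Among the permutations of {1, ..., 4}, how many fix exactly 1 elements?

Choose which 1 elements are fixed: C(4,1) = 4.
Derange the remaining 3 using D(j) = (j-1)(D(j-1) + D(j-2)), D(0)=1, D(1)=0: D(2)=1, D(3)=2.
Total: 4 x 2.

Final answer: C(4,1) D(3) = 8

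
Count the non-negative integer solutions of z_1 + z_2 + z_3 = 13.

Stars and bars with 13 stars and 2 bars:
C(13+3-1, 3-1) = C(15,2).

Final answer: C(15,2) = 105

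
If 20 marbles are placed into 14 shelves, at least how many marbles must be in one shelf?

By the pigeonhole principle: ceiling(20/14).

Final answer: 2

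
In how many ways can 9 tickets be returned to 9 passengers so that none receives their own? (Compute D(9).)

Derangements satisfy D(n) = (n-1)(D(n-1) + D(n-2)), starting from D(0)=1, D(1)=0.
D(2) = 1 x (0 + 1) = 1
D(3) = 2 x (1 + 0) = 2
D(4) = 3 x (2 + 1) = 9
D(5) = 4 x (9 + 2) = 44
D(6) = 5 x (44 + 9) = 265
D(7) = 6 x (265 + 44) = 1854
D(8) = 7 x (1854 + 265) = 14833
D(9) = 8 x (D(8) + D(7)) = 8 x (14833 + 1854)

Final answer: D(9) = 133496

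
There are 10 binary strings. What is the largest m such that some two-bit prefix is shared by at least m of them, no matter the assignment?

There are 4 possible values for two-bit prefix. With 10 binary strings and 4 categories, by pigeonhole: ceiling(10/4).

Final answer: 3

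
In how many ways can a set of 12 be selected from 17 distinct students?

C(17,12) = 17!/(12! x 5!).

Final answer: \binom{17}{12} = 6188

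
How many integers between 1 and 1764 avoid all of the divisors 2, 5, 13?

|div by 2|=882, |div by 5|=352, |div by 13|=135.
|div by 2&5|=176, |div by 2&13|=67, |div by 5&13|=27, |div by all|=13.
By inclusion-exclusion, divisible by at least one: 882+352+135-176-67-27+13 = 1112.
Not divisible by any: 1764 - 1112.

Final answer: 652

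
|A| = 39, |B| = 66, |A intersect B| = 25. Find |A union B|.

|A union B| = |A| + |B| - |A intersect B| = 39 + 66 - 25.

Final answer: 80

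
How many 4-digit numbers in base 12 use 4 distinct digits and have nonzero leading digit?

The leading digit has 11 choices (anything but zero); the next has 11 (anything but the first), then 10, and so on, one fewer each time.
Total: 11 x 11 x 10 x 9.

Final answer: 10890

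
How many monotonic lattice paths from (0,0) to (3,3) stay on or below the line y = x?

Total monotonic paths to (3,3): C(6,3) = 20.
A path is bad iff it touches y = x + 1; reflecting its initial segment maps bad paths bijectively onto all paths to (2,4), of which there are C(6,4) = 15.
Valid Dyck paths: 20 - 15.
(This is the Catalan number C_{3}.)

Final answer: C_{3} = 5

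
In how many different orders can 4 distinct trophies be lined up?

The number of ways to arrange 4 distinct objects is 4!.

Final answer: 4! = 24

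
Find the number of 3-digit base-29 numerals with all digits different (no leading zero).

First digit: 28 (nonzero). Second: 28 (not first). Third: 27, etc.
Total: 28 x 28 x 27.

Final answer: 21168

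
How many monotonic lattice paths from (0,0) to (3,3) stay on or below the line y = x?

Total monotonic paths to (3,3): C(6,3) = 20.
A path is bad iff it touches y = x + 1; reflecting its initial segment maps bad paths bijectively onto all paths to (2,4), of which there are C(6,4) = 15.
Valid Dyck paths: 20 - 15.
(These counts are the Catalan numbers.)

Final answer: C_{3} = 5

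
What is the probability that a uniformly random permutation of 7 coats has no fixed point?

Use the recurrence D(n) = (n-1)(D(n-1) + D(n-2)) with D(0)=1, D(1)=0.
Building up: D(2)=1, D(3)=2, D(4)=9, D(5)=44, D(6)=265, D(7)=1854.
Total arrangements: 7! = 5040.
Probability = D(7)/7! = 103/280.

Final answer: D(7)/7! = 1854/5040 = 0.367857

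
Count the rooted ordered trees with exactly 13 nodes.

The structures are counted by the Catalan number C_n. Here n = 13 - 1 = 12.
C_n = C(2n,n) - C(2n,n+1), so C_{12} = C(24,12) - C(24,13) = 2704156 - 2496144.

Final answer: C_{12} = 208012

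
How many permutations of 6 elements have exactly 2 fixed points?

Choose which 2 elements are fixed: C(6,2) = 15.
Derange the remaining 4 using D(j) = (j-1)(D(j-1) + D(j-2)), D(0)=1, D(1)=0: D(2)=1, D(3)=2, D(4)=9.
Total: 15 x 9.

Final answer: C(6,2) D(4) = 135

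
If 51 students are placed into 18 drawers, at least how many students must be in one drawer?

By the pigeonhole principle: ceiling(51/18).

Final answer: 3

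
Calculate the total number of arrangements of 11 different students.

The number of ways to arrange 11 distinct objects is 11!.

Final answer: 11! = 39916800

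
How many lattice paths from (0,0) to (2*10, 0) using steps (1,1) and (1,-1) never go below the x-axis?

Total monotonic paths to (10,10): C(20,10) = 184756.
By the reflection principle, paths that go above the diagonal number C(20,11) = 167960.
Valid Dyck paths: 184756 - 167960.
(Equivalently, C_{10} = C(20,10)/11 = 184756/11.)

Final answer: C_{10} = 16796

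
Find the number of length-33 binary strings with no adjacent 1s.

Let a(n) count valid strings. If the last bit is 0 the prefix is any valid string of length n-1; if it is 1 the string must end in 01 with a valid prefix of length n-2. So a(n) = a(n-1) + a(n-2), a(1)=2, a(2)=3.
Computing successive values: a(1)=2, a(2)=3, a(3)=5, a(4)=8, a(5)=13, a(6)=21, a(7)=34, a(8)=55, a(9)=89, a(10)=144, a(11)=233, a(12)=377, a(13)=610, a(14)=987, a(15)=1597, a(16)=2584, a(17)=4181, a(18)=6765, a(19)=10946, a(20)=17711, a(21)=28657, a(22)=46368, a(23)=75025, a(24)=121393, a(25)=196418, a(26)=317811, a(27)=514229, a(28)=832040, a(29)=1346269, a(30)=2178309, a(31)=3524578, a(32)=5702887, a(33)=9227465.

Final answer: 9227465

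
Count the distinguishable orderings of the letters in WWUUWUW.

Letters (U:3, W:4). Total letters: 7.
Permutations = 7!/(4! x 3!).

Final answer: 35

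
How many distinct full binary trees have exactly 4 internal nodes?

The structures are counted by the Catalan number C_n. Here n = 4.
C_n = C(2n,n) - C(2n,n+1), so C_{4} = C(8,4) - C(8,5) = 70 - 56.

Final answer: C_{4} = 14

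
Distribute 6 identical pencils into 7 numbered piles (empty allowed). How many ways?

Stars and bars: C(n+k-1, k-1) = C(12,6).

Final answer: C(12,6) = 924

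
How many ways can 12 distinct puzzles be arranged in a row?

The number of ways to arrange 12 distinct objects is 12!.

Final answer: 12! = 479001600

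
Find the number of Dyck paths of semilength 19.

Total monotonic paths to (19,19): C(38,19) = 35345263800.
Paths that cross above y=x (reflection bijection): C(38,20) = 33578000610.
Valid Dyck paths: 35345263800 - 33578000610.
(This is the Catalan number C_{19}.)

Final answer: C_{19} = 1767263190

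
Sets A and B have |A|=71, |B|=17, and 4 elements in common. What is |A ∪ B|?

|A union B| = |A| + |B| - |A intersect B| = 71 + 17 - 4.

Final answer: 84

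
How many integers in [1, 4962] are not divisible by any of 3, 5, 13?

|div by 3|=1654, |div by 5|=992, |div by 13|=381.
|div by 3&5|=330, |div by 3&13|=127, |div by 5&13|=76, |div by all|=25.
By inclusion-exclusion, divisible by at least one: 1654+992+381-330-127-76+25 = 2519.
Not divisible by any: 4962 - 2519.

Final answer: 2443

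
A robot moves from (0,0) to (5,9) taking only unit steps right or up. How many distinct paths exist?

Each path has 5 right steps and 9 up steps in some order (14 steps total).
Choose which 9 of the 14 steps are up: C(14,9).

Final answer: C(14,9) = 2002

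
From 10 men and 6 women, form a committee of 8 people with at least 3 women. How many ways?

Sum over valid woman counts:
C(6,3)C(10,5) = 5040
C(6,4)C(10,4) = 3150
C(6,5)C(10,3) = 720
C(6,6)C(10,2) = 45
Total: 5040 + 3150 + 720 + 45.

Final answer: 8955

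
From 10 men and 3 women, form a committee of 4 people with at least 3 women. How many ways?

Sum over valid woman counts:
C(3,3)C(10,1).

Final answer: 10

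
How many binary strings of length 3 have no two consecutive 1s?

Classify by the final bit: ...0 gives a(n-1) strings, ...01 gives a(n-2) strings. Thus a(n) = a(n-1) + a(n-2) with a(1)=2, a(2)=3.
Building up term by term: a(1)=2, a(2)=3, a(3)=5.

Final answer: 5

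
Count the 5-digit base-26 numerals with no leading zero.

In base 26, the leading digit has 25 choices (1..25); each of the remaining 4 digits has 26 choices.
Total: 25 x 26^4.

Final answer: 11424400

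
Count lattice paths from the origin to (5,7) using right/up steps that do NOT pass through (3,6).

Total paths to (5,7): C(12,7) = 792.
Paths through (3,6): C(9,6) x C(3,1) = 252.
Avoiding (3,6): 792 - 252.

Final answer: 540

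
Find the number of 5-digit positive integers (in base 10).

The leading digit cannot be 0 (9 options); the other 4 digits can be anything (10 options each).
Total: 9 x 10^4.

Final answer: 90000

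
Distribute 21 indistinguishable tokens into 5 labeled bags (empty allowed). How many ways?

Stars and bars: C(n+k-1, k-1) = C(25,4).

Final answer: C(25,4) = 12650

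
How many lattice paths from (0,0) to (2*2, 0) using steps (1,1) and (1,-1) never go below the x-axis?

Total monotonic paths to (2,2): C(4,2) = 6.
By the reflection principle, paths that go above the diagonal number C(4,3) = 4.
Valid Dyck paths: 6 - 4.
(These counts are the Catalan numbers.)

Final answer: C_{2} = 2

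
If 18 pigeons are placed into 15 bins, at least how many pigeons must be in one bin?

By the pigeonhole principle: ceiling(18/15).

Final answer: 2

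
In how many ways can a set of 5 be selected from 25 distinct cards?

C(25,5) = 25!/(5! x (25-5)!).

Final answer: C(25,5) = 53130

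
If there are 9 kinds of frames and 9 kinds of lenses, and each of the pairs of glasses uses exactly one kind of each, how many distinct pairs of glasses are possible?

By the multiplication principle: 9 x 9.

Final answer: 81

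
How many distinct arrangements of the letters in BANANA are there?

Letters (A:3, B:1, N:2). Total letters: 6.
Permutations = 6!/(3! x 2!).

Final answer: 60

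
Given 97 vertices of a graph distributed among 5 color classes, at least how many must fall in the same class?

By pigeonhole with 97 objects and 5 categories: ceiling(97/5).

Final answer: 20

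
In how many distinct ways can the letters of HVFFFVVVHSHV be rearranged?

Letters (F:3, H:3, S:1, V:5). Total letters: 12.
Permutations = 12!/(5! x 3! x 3!).

Final answer: 110880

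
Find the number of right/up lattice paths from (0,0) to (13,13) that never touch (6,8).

Total paths to (13,13): C(26,13) = 10400600.
Paths through (6,8): C(14,8) x C(12,5) = 2378376.
Avoiding (6,8): 10400600 - 2378376.

Final answer: 8022224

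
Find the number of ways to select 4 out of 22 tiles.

C(22,4) = 22!/(4! x 18!).

Final answer: \binom{22}{4} = 7315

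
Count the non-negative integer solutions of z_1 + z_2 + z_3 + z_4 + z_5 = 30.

Stars and bars with 30 stars and 4 bars:
C(30+5-1, 5-1) = C(34,4).

Final answer: C(34,4) = 46376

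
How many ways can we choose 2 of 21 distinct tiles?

C(21,2) = 21!/(2! x (21-2)!).

Final answer: C(21,2) = 210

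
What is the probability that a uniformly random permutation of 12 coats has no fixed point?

Use the recurrence D(n) = (n-1)(D(n-1) + D(n-2)) with D(0)=1, D(1)=0.
Building up: D(2)=1, D(3)=2, D(4)=9, D(5)=44, D(6)=265, D(7)=1854, D(8)=14833, D(9)=133496, D(10)=1334961, D(11)=14684570, D(12)=176214841.
Total arrangements: 12! = 479001600.
Probability = D(12)/12! = 16019531/43545600.

Final answer: D(12)/12! = 176214841/479001600 = 0.367879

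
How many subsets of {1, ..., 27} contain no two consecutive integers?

Let a(n) count such subsets of {1, ..., n}. Either n is excluded (a(n-1) ways) or n is included, forcing n-1 out (a(n-2) ways), so a(n) = a(n-1) + a(n-2) with a(1)=2, a(2)=3.
Iterating the recurrence: a(1)=2, a(2)=3, a(3)=5, a(4)=8, a(5)=13, a(6)=21, a(7)=34, a(8)=55, a(9)=89, a(10)=144, a(11)=233, a(12)=377, a(13)=610, a(14)=987, a(15)=1597, a(16)=2584, a(17)=4181, a(18)=6765, a(19)=10946, a(20)=17711, a(21)=28657, a(22)=46368, a(23)=75025, a(24)=121393, a(25)=196418, a(26)=317811, a(27)=514229.

Final answer: 514229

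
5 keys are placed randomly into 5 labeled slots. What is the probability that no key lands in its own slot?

Use the recurrence D(n) = (n-1)(D(n-1) + D(n-2)) with D(0)=1, D(1)=0.
Building up: D(2)=1, D(3)=2, D(4)=9, D(5)=44.
Total arrangements: 5! = 120.
Probability = D(5)/5! = 11/30.

Final answer: D(5)/5! = 44/120 = 0.366667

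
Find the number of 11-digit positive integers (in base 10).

First digit: 9 choices (1-9). Each of the remaining 10 digits: 10 choices.
Total: 9 x 10^10.

Final answer: 90000000000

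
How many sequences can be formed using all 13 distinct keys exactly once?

The number of ways to arrange 13 distinct objects is 13!.

Final answer: 13! = 6227020800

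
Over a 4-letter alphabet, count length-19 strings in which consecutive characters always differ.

First character: 4 choices. Each subsequent: 3 choices (must differ from the previous one).
Total: 4 x 3^18.

Final answer: 4 x 3^{18} = 1549681956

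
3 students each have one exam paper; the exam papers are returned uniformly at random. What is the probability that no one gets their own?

Derangements satisfy D(n) = (n-1)(D(n-1) + D(n-2)), starting from D(0)=1, D(1)=0.
Building up: D(2)=1, D(3)=2.
Total arrangements: 3! = 6.
Probability = D(3)/3! = 1/3.

Final answer: D(3)/3! = 2/6 = 0.333333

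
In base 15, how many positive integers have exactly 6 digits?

Leading digit: 14 options (nonzero). Other 5 digit(s): 15 options each.
Total: 14 x 15^5.

Final answer: 10631250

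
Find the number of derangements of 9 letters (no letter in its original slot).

Use the recurrence D(n) = (n-1)(D(n-1) + D(n-2)) with D(0)=1, D(1)=0.
D(2) = 1 x (0 + 1) = 1
D(3) = 2 x (1 + 0) = 2
D(4) = 3 x (2 + 1) = 9
D(5) = 4 x (9 + 2) = 44
D(6) = 5 x (44 + 9) = 265
D(7) = 6 x (265 + 44) = 1854
D(8) = 7 x (1854 + 265) = 14833
D(9) = 8 x (D(8) + D(7)) = 8 x (14833 + 1854)

Final answer: D(9) = 133496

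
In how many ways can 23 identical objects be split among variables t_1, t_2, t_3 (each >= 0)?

Stars and bars with 23 stars and 2 bars:
C(23+3-1, 3-1) = C(25,2).

Final answer: C(25,2) = 300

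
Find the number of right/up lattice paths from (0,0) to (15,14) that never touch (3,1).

Total paths to (15,14): C(29,14) = 77558760.
Paths through (3,1): C(4,1) x C(25,13) = 20801200.
Avoiding (3,1): 77558760 - 20801200.

Final answer: 56757560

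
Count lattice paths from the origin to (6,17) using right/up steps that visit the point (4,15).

Paths (0,0)->(4,15): C(19,15) = 3876.
Paths (4,15)->(6,17): C(4,2) = 6.
By multiplication principle: 3876 x 6.

Final answer: 23256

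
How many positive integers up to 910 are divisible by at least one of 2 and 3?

Multiples of 2: 455. Multiples of 3: 303. Of both (lcm=6): 151.
By inclusion-exclusion: 455 + 303 - 151.

Final answer: 607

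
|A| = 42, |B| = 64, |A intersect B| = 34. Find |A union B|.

|A union B| = |A| + |B| - |A intersect B| = 42 + 64 - 34.

Final answer: 72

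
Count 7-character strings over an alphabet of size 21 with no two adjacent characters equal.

Let g(n) count such strings. g(1) = 21, and each valid string of length n-1 extends in 20 ways (any symbol but the last), so g(n) = 20 g(n-1).
Total: g(7) = 21 x 20^6.

Final answer: 21 x 20^{6} = 1344000000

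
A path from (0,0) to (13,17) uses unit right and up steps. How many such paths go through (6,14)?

Paths (0,0)->(6,14): C(20,14) = 38760.
Paths (6,14)->(13,17): C(10,3) = 120.
By multiplication principle: 38760 x 120.

Final answer: 4651200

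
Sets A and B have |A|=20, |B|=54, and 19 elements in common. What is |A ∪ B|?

|A union B| = |A| + |B| - |A intersect B| = 20 + 54 - 19.

Final answer: 55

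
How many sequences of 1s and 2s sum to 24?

Let f(n) count the ways. The last step is size 1 or 2, so f(n) = f(n-1) + f(n-2) with f(1)=1, f(2)=2.
Computing successive values: f(1)=1, f(2)=2, f(3)=3, f(4)=5, f(5)=8, f(6)=13, f(7)=21, f(8)=34, f(9)=55, f(10)=89, f(11)=144, f(12)=233, f(13)=377, f(14)=610, f(15)=987, f(16)=1597, f(17)=2584, f(18)=4181, f(19)=6765, f(20)=10946, f(21)=17711, f(22)=28657, f(23)=46368, f(24)=75025.

Final answer: 75025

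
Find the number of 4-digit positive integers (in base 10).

First digit: 9 choices (1-9). Each of the remaining 3 digits: 10 choices.
Total: 9 x 10^3.

Final answer: 9000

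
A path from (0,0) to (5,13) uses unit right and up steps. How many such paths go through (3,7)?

Paths (0,0)->(3,7): C(10,7) = 120.
Paths (3,7)->(5,13): C(8,6) = 28.
By multiplication principle: 120 x 28.

Final answer: 3360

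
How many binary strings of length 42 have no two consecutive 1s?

A valid string ends in 0 (append to any length-(n-1) valid string) or in 01 (append to any length-(n-2) valid string), so a(n) = a(n-1) + a(n-2) with a(1)=2, a(2)=3.
Iterating the recurrence: a(1)=2, a(2)=3, a(3)=5, a(4)=8, a(5)=13, a(6)=21, a(7)=34, a(8)=55, a(9)=89, a(10)=144, a(11)=233, a(12)=377, a(13)=610, a(14)=987, a(15)=1597, a(16)=2584, a(17)=4181, a(18)=6765, a(19)=10946, a(20)=17711, a(21)=28657, a(22)=46368, a(23)=75025, a(24)=121393, a(25)=196418, a(26)=317811, a(27)=514229, a(28)=832040, a(29)=1346269, a(30)=2178309, a(31)=3524578, a(32)=5702887, a(33)=9227465, a(34)=14930352, a(35)=24157817, a(36)=39088169, a(37)=63245986, a(38)=102334155, a(39)=165580141, a(40)=267914296, a(41)=433494437, a(42)=701408733.

Final answer: 701408733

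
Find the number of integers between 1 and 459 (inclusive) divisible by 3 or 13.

Multiples of 3: 153. Multiples of 13: 35. Of both (lcm=39): 11.
By inclusion-exclusion: 153 + 35 - 11.

Final answer: 177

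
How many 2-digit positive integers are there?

These are the integers in [10^1, 10^2), so the count is 10^2 - 10^1 = 9 x 10^1.

Final answer: 90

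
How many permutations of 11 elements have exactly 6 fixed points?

Choose which 6 elements are fixed: C(11,6) = 462.
Derange the remaining 5 using D(j) = (j-1)(D(j-1) + D(j-2)), D(0)=1, D(1)=0: D(2)=1, D(3)=2, D(4)=9, D(5)=44.
Total: 462 x 44.

Final answer: C(11,6) D(5) = 20328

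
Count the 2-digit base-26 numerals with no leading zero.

These are the integers in [26^1, 26^2), so the count is 26^2 - 26^1 = 25 x 26^1.

Final answer: 650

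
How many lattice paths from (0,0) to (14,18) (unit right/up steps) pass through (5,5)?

Paths (0,0)->(5,5): C(10,5) = 252.
Paths (5,5)->(14,18): C(22,13) = 497420.
By multiplication principle: 252 x 497420.

Final answer: 125349840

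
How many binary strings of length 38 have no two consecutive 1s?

A valid string ends in 0 (append to any length-(n-1) valid string) or in 01 (append to any length-(n-2) valid string), so a(n) = a(n-1) + a(n-2) with a(1)=2, a(2)=3.
Iterating the recurrence: a(1)=2, a(2)=3, a(3)=5, a(4)=8, a(5)=13, a(6)=21, a(7)=34, a(8)=55, a(9)=89, a(10)=144, a(11)=233, a(12)=377, a(13)=610, a(14)=987, a(15)=1597, a(16)=2584, a(17)=4181, a(18)=6765, a(19)=10946, a(20)=17711, a(21)=28657, a(22)=46368, a(23)=75025, a(24)=121393, a(25)=196418, a(26)=317811, a(27)=514229, a(28)=832040, a(29)=1346269, a(30)=2178309, a(31)=3524578, a(32)=5702887, a(33)=9227465, a(34)=14930352, a(35)=24157817, a(36)=39088169, a(37)=63245986, a(38)=102334155.

Final answer: 102334155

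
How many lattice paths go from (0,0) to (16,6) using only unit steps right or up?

Each path has 16 right steps and 6 up steps in some order (22 steps total).
Choose which 6 of the 22 steps are up: C(22,6).

Final answer: C(22,6) = 74613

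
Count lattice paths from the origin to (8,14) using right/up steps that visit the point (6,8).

Paths (0,0)->(6,8): C(14,8) = 3003.
Paths (6,8)->(8,14): C(8,6) = 28.
By multiplication principle: 3003 x 28.

Final answer: 84084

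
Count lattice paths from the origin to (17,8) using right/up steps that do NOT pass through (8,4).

Total paths to (17,8): C(25,8) = 1081575.
Paths through (8,4): C(12,4) x C(13,4) = 353925.
Avoiding (8,4): 1081575 - 353925.

Final answer: 727650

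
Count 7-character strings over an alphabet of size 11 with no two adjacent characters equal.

Let g(n) count such strings. g(1) = 11, and each valid string of length n-1 extends in 10 ways (any symbol but the last), so g(n) = 10 g(n-1).
Total: g(7) = 11 x 10^6.

Final answer: 11 x 10^{6} = 11000000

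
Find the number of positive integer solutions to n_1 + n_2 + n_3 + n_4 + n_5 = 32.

Substitute n'_i = n_i - 1 (so n'_i >= 0). Then sum n'_i = 32 - 5 = 27.
Stars and bars: C(27+5-1, 5-1) = C(31,4).

Final answer: C(31,4) = 31465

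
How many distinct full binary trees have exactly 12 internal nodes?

The structures are counted by the Catalan number C_n. Here n = 12.
C_n = (2n)!/(n!(n+1)!), so C_{12} = 24!/(12! x 13!) = C(24,12)/13 = 2704156/13.

Final answer: C_{12} = 208012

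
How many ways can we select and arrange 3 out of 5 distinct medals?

P(5,3) = 5!/(5-3)! = 5!/2!.

Final answer: P(5,3) = 60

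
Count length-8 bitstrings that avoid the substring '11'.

A valid string ends in 0 (append to any length-(n-1) valid string) or in 01 (append to any length-(n-2) valid string), so a(n) = a(n-1) + a(n-2) with a(1)=2, a(2)=3.
Iterating the recurrence: a(1)=2, a(2)=3, a(3)=5, a(4)=8, a(5)=13, a(6)=21, a(7)=34, a(8)=55.

Final answer: 55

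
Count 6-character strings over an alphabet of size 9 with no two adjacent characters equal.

Let g(n) count such strings. g(1) = 9, and each valid string of length n-1 extends in 8 ways (any symbol but the last), so g(n) = 8 g(n-1).
Total: g(6) = 9 x 8^5.

Final answer: 9 x 8^{5} = 294912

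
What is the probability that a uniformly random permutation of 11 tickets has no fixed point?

D(n) = (n-1)(D(n-1) + D(n-2)), D(0)=1, D(1)=0.
Building up: D(2)=1, D(3)=2, D(4)=9, D(5)=44, D(6)=265, D(7)=1854, D(8)=14833, D(9)=133496, D(10)=1334961, D(11)=14684570.
Total arrangements: 11! = 39916800.
Probability = D(11)/11! = 1468457/3991680.

Final answer: D(11)/11! = 14684570/39916800 = 0.367879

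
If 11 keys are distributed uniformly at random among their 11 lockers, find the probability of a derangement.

Use the recurrence D(n) = (n-1)(D(n-1) + D(n-2)) with D(0)=1, D(1)=0.
Building up: D(2)=1, D(3)=2, D(4)=9, D(5)=44, D(6)=265, D(7)=1854, D(8)=14833, D(9)=133496, D(10)=1334961, D(11)=14684570.
Total arrangements: 11! = 39916800.
Probability = D(11)/11! = 1468457/3991680.

Final answer: D(11)/11! = 14684570/39916800 = 0.367879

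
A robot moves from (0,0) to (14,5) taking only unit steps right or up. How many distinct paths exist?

Each path has 14 right steps and 5 up steps in some order (19 steps total).
Choose which 5 of the 19 steps are up: C(19,5).

Final answer: C(19,5) = 11628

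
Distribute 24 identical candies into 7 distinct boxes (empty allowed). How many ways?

Stars and bars: C(n+k-1, k-1) = C(30,6).

Final answer: C(30,6) = 593775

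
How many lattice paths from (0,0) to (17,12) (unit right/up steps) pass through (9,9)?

Paths (0,0)->(9,9): C(18,9) = 48620.
Paths (9,9)->(17,12): C(11,3) = 165.
By multiplication principle: 48620 x 165.

Final answer: 8022300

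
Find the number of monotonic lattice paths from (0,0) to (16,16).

Each path has 16 right steps and 16 up steps in some order (32 steps total).
Choose which 16 of the 32 steps are up: C(32,16).

Final answer: C(32,16) = 601080390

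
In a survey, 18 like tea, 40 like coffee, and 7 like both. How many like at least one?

|A union B| = |A| + |B| - |A intersect B| = 18 + 40 - 7.

Final answer: 51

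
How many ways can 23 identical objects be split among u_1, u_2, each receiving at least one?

Substitute u'_i = u_i - 1 (so u'_i >= 0). Then sum u'_i = 23 - 2 = 21.
Stars and bars: C(21+2-1, 2-1) = C(22,1).

Final answer: C(22,1) = 22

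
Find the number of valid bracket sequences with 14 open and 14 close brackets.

This is counted by the nth Catalan number C_n. Here n = 14 (pairs).
C_n = C(2n,n)/(n+1), so C_{14} = C(28,14)/15 = 40116600/15.

Final answer: C_{14} = 2674440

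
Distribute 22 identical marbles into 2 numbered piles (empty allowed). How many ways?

Stars and bars: C(n+k-1, k-1) = C(23,1).

Final answer: C(23,1) = 23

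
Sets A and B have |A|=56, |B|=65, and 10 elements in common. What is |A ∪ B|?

|A union B| = |A| + |B| - |A intersect B| = 56 + 65 - 10.

Final answer: 111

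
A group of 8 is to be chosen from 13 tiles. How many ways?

C(13,8) = 13!/(8! x (13-8)!).

Final answer: C(13,8) = 1287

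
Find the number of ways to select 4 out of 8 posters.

C(8,4) = 8!/(4! x 4!).

Final answer: \binom{8}{4} = 70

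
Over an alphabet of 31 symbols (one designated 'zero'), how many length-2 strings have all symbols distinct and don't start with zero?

The leading digit has 30 choices (anything but zero); the next has 30 (anything but the first), then 29, and so on, one fewer each time.
Total: 30 x 30.

Final answer: 900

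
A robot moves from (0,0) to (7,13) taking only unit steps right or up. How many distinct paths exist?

Each path has 7 right steps and 13 up steps in some order (20 steps total).
Choose which 13 of the 20 steps are up: C(20,13).

Final answer: C(20,13) = 77520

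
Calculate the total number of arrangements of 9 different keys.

The number of ways to arrange 9 distinct objects is 9!.

Final answer: 9! = 362880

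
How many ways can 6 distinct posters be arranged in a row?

The number of ways to arrange 6 distinct objects is 6!.

Final answer: 6! = 720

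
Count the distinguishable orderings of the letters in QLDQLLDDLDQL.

Letters (D:4, L:5, Q:3). Total letters: 12.
Permutations = 12!/(5! x 4! x 3!).

Final answer: 27720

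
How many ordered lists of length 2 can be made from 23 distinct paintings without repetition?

P(23,2) = 23!/(23-2)! = 23!/21!.

Final answer: P(23,2) = 506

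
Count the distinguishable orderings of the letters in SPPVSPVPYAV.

Letters (A:1, P:4, S:2, V:3, Y:1). Total letters: 11.
Permutations = 11!/(4! x 3! x 2!).

Final answer: 138600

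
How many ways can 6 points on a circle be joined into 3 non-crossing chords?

This is counted by the nth Catalan number C_n. Here n = 6/2 = 3.
C_n = (2n)!/(n!(n+1)!), so C_{3} = 6!/(3! x 4!) = C(6,3)/4 = 20/4.

Final answer: C_{3} = 5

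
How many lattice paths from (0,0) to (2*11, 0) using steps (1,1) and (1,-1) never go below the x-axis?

Total monotonic paths to (11,11): C(22,11) = 705432.
By the reflection principle, paths that go above the diagonal number C(22,12) = 646646.
Valid Dyck paths: 705432 - 646646.
(Check: C(22,11) - C(22,12) = C(22,11)/12, the Catalan number C_{11}.)

Final answer: C_{11} = 58786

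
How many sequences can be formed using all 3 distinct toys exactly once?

The number of ways to arrange 3 distinct objects is 3!.

Final answer: 3! = 6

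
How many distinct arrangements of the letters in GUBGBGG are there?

Letters (B:2, G:4, U:1). Total letters: 7.
Permutations = 7!/(4! x 2!).

Final answer: 105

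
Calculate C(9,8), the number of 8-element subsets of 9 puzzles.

C(9,8) = 9!/(8! x 1!).

Final answer: \binom{9}{8} = 9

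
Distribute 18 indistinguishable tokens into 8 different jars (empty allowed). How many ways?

Stars and bars: C(n+k-1, k-1) = C(25,7).

Final answer: C(25,7) = 480700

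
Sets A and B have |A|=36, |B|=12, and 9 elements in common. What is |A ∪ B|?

|A union B| = |A| + |B| - |A intersect B| = 36 + 12 - 9.

Final answer: 39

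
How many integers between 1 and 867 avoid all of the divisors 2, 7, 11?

|div by 2|=433, |div by 7|=123, |div by 11|=78.
|div by 2&7|=61, |div by 2&11|=39, |div by 7&11|=11, |div by all|=5.
By inclusion-exclusion, divisible by at least one: 433+123+78-61-39-11+5 = 528.
Not divisible by any: 867 - 528.

Final answer: 339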